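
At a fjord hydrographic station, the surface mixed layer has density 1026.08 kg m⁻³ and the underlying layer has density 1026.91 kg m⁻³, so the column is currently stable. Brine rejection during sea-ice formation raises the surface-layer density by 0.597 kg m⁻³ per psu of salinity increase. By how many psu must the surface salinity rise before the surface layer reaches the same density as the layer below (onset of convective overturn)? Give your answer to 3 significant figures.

1.39 psu

Density deficit of the surface layer: 1026.91 − 1026.08 = 0.83 kg m⁻³.
Required change = 0.83 / 0.597 = 1.39 psu.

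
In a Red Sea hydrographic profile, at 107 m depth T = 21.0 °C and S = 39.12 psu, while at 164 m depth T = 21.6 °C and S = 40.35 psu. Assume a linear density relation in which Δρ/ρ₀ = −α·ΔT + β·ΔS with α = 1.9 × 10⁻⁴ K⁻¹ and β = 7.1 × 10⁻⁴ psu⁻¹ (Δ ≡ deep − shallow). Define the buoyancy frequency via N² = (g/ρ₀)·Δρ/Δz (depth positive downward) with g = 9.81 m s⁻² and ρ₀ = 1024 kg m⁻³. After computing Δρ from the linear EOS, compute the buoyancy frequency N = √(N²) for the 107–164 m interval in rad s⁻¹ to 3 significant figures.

0.0114 rad s⁻¹

ΔT = +0.6 K, ΔS = +1.23 psu (deep − shallow).
Δρ/ρ₀ = −αΔT + βΔS = -1.14 × 10⁻⁴ + 8.733 × 10⁻⁴ = 7.593 × 10⁻⁴, so Δρ ≈ 0.7775 kg m⁻³.
N² = (g/ρ₀)·Δρ/Δz = g·(Δρ/ρ₀)/Δz = 9.81 × 7.593 × 10⁻⁴ / 57 = 1.3068 × 10⁻⁴ s⁻².
N = √(1.3068 × 10⁻⁴) = 0.011432 rad s⁻¹ ≈ 0.0114 rad s⁻¹.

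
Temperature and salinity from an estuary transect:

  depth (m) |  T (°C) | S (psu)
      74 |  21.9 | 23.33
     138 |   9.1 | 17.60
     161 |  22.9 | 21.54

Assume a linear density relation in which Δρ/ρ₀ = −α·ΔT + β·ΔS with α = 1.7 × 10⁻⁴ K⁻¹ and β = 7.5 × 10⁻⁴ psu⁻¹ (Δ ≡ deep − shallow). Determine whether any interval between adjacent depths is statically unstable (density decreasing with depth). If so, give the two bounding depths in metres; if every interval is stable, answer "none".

74–138 m

Evaluate Δρ/ρ₀ = −αΔT + βΔS across each adjacent pair:
  74–138 m: −αΔT+βΔS = −(1.7 × 10⁻⁴)(-12.8)+(7.5 × 10⁻⁴)(-5.73) = -2.1 × 10⁻³ → UNSTABLE
  138–161 m: −αΔT+βΔS = −(1.7 × 10⁻⁴)(+13.8)+(7.5 × 10⁻⁴)(+3.94) = 6.1 × 10⁻⁴ → stable
The 74–138 m interval has Δρ < 0: lighter water underlies denser water.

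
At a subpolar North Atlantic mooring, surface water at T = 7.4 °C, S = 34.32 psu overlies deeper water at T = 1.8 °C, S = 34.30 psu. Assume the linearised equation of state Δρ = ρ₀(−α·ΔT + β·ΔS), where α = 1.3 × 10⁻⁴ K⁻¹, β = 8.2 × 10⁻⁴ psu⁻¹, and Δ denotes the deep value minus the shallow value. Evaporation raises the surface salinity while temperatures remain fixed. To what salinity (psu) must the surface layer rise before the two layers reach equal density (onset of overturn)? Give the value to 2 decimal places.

Neutral buoyancy requires −α(T_deep − T_surf) + β(S_deep − S_surf′) = 0.
S_surf′ = S_deep − (α/β)·ΔT = 34.30 − (1.3 × 10⁻⁴/8.2 × 10⁻⁴)·(-5.6) = 35.1878 psu.
Increase required: 35.1878 − 34.32 = 0.8678 psu.

35.19 psu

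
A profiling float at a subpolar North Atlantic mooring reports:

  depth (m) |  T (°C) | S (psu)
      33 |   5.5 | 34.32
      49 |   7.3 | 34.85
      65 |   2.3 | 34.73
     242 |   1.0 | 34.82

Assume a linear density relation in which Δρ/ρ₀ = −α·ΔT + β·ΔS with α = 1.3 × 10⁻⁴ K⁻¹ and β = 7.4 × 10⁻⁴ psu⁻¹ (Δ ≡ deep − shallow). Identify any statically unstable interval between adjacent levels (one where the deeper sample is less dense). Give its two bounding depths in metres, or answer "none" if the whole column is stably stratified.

Evaluate Δρ/ρ₀ = −αΔT + βΔS across each adjacent pair:
  33–49 m: −αΔT+βΔS = −(1.3 × 10⁻⁴)(+1.8)+(7.4 × 10⁻⁴)(+0.53) = 1.6 × 10⁻⁴ → stable
  49–65 m: −αΔT+βΔS = −(1.3 × 10⁻⁴)(-5.0)+(7.4 × 10⁻⁴)(-0.12) = 5.6 × 10⁻⁴ → stable
  65–242 m: −αΔT+βΔS = −(1.3 × 10⁻⁴)(-1.3)+(7.4 × 10⁻⁴)(+0.09) = 2.4 × 10⁻⁴ → stable
Every interval has Δρ > 0: the column is stably stratified throughout.

none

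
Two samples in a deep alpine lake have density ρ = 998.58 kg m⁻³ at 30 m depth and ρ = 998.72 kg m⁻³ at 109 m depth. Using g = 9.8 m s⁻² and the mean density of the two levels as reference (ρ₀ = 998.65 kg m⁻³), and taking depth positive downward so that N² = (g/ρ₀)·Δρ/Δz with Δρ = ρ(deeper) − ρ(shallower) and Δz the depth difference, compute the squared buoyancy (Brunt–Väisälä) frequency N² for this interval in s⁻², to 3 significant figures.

Δρ = 998.72 − 998.58 = 0.14 kg m⁻³ over Δz = 109 − 30 = 79 m.
N² = (9.8/998.65) × (0.14/79) = 1.7391 × 10⁻⁵ s⁻² ≈ 1.74 × 10⁻⁵ s⁻².

1.74 × 10⁻⁵ s⁻²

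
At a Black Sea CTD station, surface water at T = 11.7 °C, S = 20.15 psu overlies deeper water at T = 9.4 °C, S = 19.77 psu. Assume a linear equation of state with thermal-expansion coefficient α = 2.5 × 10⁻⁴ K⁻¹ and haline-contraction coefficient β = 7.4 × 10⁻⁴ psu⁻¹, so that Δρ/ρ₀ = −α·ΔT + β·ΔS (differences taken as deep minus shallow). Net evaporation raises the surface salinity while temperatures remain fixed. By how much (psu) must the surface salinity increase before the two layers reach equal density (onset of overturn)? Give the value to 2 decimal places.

Neutral buoyancy requires −α(T_deep − T_surf) + β(S_deep − S_surf′) = 0.
S_surf′ = S_deep − (α/β)·ΔT = 19.77 − (2.5 × 10⁻⁴/7.4 × 10⁻⁴)·(-2.3) = 20.5470 psu.
Increase required: 20.5470 − 20.15 = 0.3970 psu.

0.40 psu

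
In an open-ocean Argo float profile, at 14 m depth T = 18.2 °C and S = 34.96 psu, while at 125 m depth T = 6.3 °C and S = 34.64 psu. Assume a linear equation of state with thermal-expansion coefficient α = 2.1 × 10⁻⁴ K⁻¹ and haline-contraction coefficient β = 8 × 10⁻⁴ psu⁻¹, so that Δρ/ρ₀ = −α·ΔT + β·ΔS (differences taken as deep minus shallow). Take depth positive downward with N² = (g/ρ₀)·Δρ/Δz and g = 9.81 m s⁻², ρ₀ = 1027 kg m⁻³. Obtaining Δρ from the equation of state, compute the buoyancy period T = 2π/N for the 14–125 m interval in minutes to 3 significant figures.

ΔT = -11.9 K, ΔS = -0.32 psu (deep − shallow).
Δρ/ρ₀ = −αΔT + βΔS = 2.499 × 10⁻³ − 2.56 × 10⁻⁴ = 2.243 × 10⁻³, so Δρ ≈ 2.304 kg m⁻³.
N² = (g/ρ₀)·Δρ/Δz = g·(Δρ/ρ₀)/Δz = 9.81 × 2.243 × 10⁻³ / 111 = 1.9823 × 10⁻⁴ s⁻².
N = √(1.9823 × 10⁻⁴) = 0.014079 rad s⁻¹ → T = 2π/N = 446.28 s = 7.4380 min ≈ 7.44 min.

7.44 min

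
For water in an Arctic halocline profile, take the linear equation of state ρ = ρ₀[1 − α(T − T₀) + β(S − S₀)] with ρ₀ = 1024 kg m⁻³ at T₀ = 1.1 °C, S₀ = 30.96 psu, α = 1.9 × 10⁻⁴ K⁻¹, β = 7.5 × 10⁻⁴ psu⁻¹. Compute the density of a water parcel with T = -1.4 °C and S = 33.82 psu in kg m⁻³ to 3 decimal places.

1026.683 kg m⁻³

T − T₀ = -2.5 K, S − S₀ = +2.86 psu.
Bracket = 1 − α·(-2.5) + β·(+2.86) = 1 + (2.62 × 10⁻³) = 1.0026200.
ρ = 1024 × 1.0026200 = 1026.683 kg m⁻³.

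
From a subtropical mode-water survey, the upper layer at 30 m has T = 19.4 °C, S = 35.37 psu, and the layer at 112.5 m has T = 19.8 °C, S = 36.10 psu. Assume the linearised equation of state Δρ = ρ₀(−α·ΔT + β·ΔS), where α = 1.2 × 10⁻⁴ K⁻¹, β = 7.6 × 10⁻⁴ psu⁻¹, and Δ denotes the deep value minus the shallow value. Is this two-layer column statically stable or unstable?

stable

ΔT = 19.8 − 19.4 = +0.4 K and ΔS = 36.10 − 35.37 = +0.73 psu (deep − shallow).
−αΔT = -4.80 × 10⁻⁵; βΔS = 5.548 × 10⁻⁴; sum Δρ/ρ₀ = 5.068 × 10⁻⁴.
Δρ/ρ₀ > 0, so Δρ > 0: deeper water is denser → statically stable.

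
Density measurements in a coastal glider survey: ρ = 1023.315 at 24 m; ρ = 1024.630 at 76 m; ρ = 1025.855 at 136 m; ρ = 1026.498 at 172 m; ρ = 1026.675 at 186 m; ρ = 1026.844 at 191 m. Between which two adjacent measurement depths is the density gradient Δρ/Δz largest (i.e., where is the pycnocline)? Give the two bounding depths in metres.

Compute the density gradient over each adjacent pair:
  24–76 m: Δρ/Δz = 1.315/52 = 0.025 kg m⁻⁴
  76–136 m: Δρ/Δz = 1.225/60 = 0.020 kg m⁻⁴
  136–172 m: Δρ/Δz = 0.643/36 = 0.018 kg m⁻⁴
  172–186 m: Δρ/Δz = 0.177/14 = 0.013 kg m⁻⁴
  186–191 m: Δρ/Δz = 0.169/5 = 0.034 kg m⁻⁴
The largest gradient is in the 186–191 m interval — the pycnocline.

186–191 m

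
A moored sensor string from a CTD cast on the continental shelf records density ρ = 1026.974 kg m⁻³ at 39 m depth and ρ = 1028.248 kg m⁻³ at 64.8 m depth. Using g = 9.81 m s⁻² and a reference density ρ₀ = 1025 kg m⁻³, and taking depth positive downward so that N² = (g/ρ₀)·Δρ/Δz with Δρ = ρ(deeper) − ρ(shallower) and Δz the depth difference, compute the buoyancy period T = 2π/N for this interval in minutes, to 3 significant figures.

Δρ = 1028.248 − 1026.974 = 1.274 kg m⁻³ over Δz = 64.8 − 39 = 25.8 m.
N² = (9.81/1025) × (1.274/25.8) = 4.7260 × 10⁻⁴ s⁻².
N = √(4.7260 × 10⁻⁴) = 0.021739 rad s⁻¹, so T = 2π/N = 289.03 s = 4.8172 min ≈ 4.82 min.
A positive N² confirms static stability across the interval.

4.82 min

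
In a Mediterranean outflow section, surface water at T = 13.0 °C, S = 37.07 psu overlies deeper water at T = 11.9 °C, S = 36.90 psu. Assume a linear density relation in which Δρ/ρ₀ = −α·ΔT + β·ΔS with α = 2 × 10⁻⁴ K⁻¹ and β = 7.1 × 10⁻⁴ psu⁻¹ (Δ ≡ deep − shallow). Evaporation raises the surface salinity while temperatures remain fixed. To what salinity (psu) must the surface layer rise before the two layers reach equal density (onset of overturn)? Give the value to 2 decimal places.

Neutral buoyancy requires −α(T_deep − T_surf) + β(S_deep − S_surf′) = 0.
S_surf′ = S_deep − (α/β)·ΔT = 36.90 − (2 × 10⁻⁴/7.1 × 10⁻⁴)·(-1.1) = 37.2099 psu.
Increase required: 37.2099 − 37.07 = 0.1399 psu.

37.21 psu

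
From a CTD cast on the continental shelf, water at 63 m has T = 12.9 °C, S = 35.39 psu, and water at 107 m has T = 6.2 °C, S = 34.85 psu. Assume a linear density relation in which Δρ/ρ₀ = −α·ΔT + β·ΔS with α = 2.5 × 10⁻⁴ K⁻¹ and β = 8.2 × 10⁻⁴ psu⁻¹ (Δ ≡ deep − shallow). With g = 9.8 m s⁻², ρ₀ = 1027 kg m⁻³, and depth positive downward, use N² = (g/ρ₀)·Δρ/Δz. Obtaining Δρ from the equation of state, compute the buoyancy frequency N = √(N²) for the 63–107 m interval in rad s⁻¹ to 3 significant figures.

ΔT = -6.7 K, ΔS = -0.54 psu (deep − shallow).
Δρ/ρ₀ = −αΔT + βΔS = 1.675 × 10⁻³ − 4.428 × 10⁻⁴ = 1.2322 × 10⁻³, so Δρ ≈ 1.265 kg m⁻³.
N² = (g/ρ₀)·Δρ/Δz = g·(Δρ/ρ₀)/Δz = 9.8 × 1.2322 × 10⁻³ / 44 = 2.7444 × 10⁻⁴ s⁻².
N = √(2.7444 × 10⁻⁴) = 0.016566 rad s⁻¹ ≈ 0.0166 rad s⁻¹.

0.0166 rad s⁻¹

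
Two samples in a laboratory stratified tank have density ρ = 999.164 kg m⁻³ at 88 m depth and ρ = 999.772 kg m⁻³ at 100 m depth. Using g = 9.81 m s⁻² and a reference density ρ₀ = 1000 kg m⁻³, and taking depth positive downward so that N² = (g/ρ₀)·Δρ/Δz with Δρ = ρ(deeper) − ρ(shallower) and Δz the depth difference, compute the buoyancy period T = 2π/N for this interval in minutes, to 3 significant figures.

Δρ = 999.772 − 999.164 = 0.608 kg m⁻³ over Δz = 100 − 88 = 12 m.
N² = (9.81/1000) × (0.608/12) = 4.9704 × 10⁻⁴ s⁻².
N = √(4.9704 × 10⁻⁴) = 0.022294 rad s⁻¹, so T = 2π/N = 281.83 s = 4.6972 min ≈ 4.70 min.

4.70 min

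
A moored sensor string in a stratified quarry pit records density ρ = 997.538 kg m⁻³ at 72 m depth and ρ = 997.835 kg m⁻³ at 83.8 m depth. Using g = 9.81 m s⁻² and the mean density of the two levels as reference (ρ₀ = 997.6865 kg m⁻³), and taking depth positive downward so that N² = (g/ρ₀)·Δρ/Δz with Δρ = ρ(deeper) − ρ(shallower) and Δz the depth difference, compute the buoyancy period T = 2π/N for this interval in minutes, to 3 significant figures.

6.66 min

Δρ = 997.835 − 997.538 = 0.297 kg m⁻³ over Δz = 83.8 − 72 = 11.8 m.
N² = (9.81/997.6865) × (0.297/11.8) = 2.4749 × 10⁻⁴ s⁻².
N = √(2.4749 × 10⁻⁴) = 0.015732 rad s⁻¹, so T = 2π/N = 399.39 s = 6.6565 min ≈ 6.66 min.
A positive N² confirms static stability across the interval.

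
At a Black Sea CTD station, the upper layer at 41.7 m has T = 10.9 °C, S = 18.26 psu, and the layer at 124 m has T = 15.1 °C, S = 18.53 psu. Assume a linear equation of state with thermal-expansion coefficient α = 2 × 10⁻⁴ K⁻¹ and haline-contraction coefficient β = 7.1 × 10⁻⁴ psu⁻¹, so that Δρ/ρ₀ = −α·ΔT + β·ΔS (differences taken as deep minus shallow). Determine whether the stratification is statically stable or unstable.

unstable

ΔT = 15.1 − 10.9 = +4.2 K and ΔS = 18.53 − 18.26 = +0.27 psu (deep − shallow).
−αΔT = -8.40 × 10⁻⁴; βΔS = 1.917 × 10⁻⁴; sum Δρ/ρ₀ = -6.483 × 10⁻⁴.
Δρ/ρ₀ < 0, so Δρ < 0: deeper water is lighter → statically unstable; the column would overturn.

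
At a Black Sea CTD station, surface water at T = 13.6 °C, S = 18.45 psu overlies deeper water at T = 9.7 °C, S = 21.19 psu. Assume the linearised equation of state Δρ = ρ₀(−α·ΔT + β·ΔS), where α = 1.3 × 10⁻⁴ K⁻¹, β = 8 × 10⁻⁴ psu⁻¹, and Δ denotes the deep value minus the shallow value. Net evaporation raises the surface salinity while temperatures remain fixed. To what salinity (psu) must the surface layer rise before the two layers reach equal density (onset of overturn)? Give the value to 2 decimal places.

Neutral buoyancy requires −α(T_deep − T_surf) + β(S_deep − S_surf′) = 0.
S_surf′ = S_deep − (α/β)·ΔT = 21.19 − (1.3 × 10⁻⁴/8 × 10⁻⁴)·(-3.9) = 21.8238 psu.
Increase required: 21.8238 − 18.45 = 3.3738 psu.

21.82 psu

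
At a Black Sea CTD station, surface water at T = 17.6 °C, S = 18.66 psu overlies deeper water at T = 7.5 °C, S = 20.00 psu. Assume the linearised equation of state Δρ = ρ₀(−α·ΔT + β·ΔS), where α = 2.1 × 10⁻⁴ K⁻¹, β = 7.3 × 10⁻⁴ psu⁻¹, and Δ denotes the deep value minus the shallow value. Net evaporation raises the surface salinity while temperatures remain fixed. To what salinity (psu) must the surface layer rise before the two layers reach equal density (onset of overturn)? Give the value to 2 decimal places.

Neutral buoyancy requires −α(T_deep − T_surf) + β(S_deep − S_surf′) = 0.
S_surf′ = S_deep − (α/β)·ΔT = 20.00 − (2.1 × 10⁻⁴/7.3 × 10⁻⁴)·(-10.1) = 22.9055 psu.
Increase required: 22.9055 − 18.66 = 4.2455 psu.

22.91 psu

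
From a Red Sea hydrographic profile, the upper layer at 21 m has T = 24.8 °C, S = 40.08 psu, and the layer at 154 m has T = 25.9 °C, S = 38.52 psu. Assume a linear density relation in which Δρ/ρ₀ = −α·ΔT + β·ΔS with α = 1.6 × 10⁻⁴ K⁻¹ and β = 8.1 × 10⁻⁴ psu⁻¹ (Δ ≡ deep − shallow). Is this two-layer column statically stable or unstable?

ΔT = 25.9 − 24.8 = +1.1 K and ΔS = 38.52 − 40.08 = -1.56 psu (deep − shallow).
−αΔT = -1.76 × 10⁻⁴; βΔS = -1.2636 × 10⁻³; sum Δρ/ρ₀ = -1.4396 × 10⁻³.
Δρ/ρ₀ < 0, so Δρ < 0: deeper water is lighter → statically unstable; the column would overturn.

unstable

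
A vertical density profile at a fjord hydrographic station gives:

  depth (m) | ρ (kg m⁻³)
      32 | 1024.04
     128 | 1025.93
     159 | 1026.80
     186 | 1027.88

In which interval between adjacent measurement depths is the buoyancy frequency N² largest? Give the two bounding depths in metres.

159–186 m

Compute the density gradient over each adjacent pair:
  32–128 m: Δρ/Δz = 1.89/96 = 0.020 kg m⁻⁴
  128–159 m: Δρ/Δz = 0.87/31 = 0.028 kg m⁻⁴
  159–186 m: Δρ/Δz = 1.08/27 = 0.040 kg m⁻⁴
The largest gradient is in the 159–186 m interval — the pycnocline.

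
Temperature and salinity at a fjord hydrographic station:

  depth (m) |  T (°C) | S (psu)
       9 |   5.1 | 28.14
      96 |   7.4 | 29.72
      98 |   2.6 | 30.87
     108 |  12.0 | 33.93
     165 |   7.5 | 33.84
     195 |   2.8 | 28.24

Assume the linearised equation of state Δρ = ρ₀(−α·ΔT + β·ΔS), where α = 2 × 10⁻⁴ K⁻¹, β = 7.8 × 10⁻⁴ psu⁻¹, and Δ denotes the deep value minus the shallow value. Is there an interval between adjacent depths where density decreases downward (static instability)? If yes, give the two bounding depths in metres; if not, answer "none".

Evaluate Δρ/ρ₀ = −αΔT + βΔS across each adjacent pair:
  9–96 m: −αΔT+βΔS = −(2 × 10⁻⁴)(+2.3)+(7.8 × 10⁻⁴)(+1.58) = 7.7 × 10⁻⁴ → stable
  96–98 m: −αΔT+βΔS = −(2 × 10⁻⁴)(-4.8)+(7.8 × 10⁻⁴)(+1.15) = 1.9 × 10⁻³ → stable
  98–108 m: −αΔT+βΔS = −(2 × 10⁻⁴)(+9.4)+(7.8 × 10⁻⁴)(+3.06) = 5.1 × 10⁻⁴ → stable
  108–165 m: −αΔT+βΔS = −(2 × 10⁻⁴)(-4.5)+(7.8 × 10⁻⁴)(-0.09) = 8.3 × 10⁻⁴ → stable
  165–195 m: −αΔT+βΔS = −(2 × 10⁻⁴)(-4.7)+(7.8 × 10⁻⁴)(-5.60) = -3.4 × 10⁻³ → UNSTABLE
The 165–195 m interval has Δρ < 0: lighter water underlies denser water.

165–195 m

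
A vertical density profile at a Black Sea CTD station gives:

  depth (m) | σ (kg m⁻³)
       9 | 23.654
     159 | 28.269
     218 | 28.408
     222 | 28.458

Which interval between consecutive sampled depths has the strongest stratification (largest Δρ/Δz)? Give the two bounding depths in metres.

Compute the density gradient over each adjacent pair:
  9–159 m: Δρ/Δz = 4.615/150 = 0.031 kg m⁻⁴
  159–218 m: Δρ/Δz = 0.139/59 = 2.4 × 10⁻³ kg m⁻⁴
  218–222 m: Δρ/Δz = 0.050/4 = 0.013 kg m⁻⁴
The largest gradient is in the 9–159 m interval — the pycnocline.

9–159 m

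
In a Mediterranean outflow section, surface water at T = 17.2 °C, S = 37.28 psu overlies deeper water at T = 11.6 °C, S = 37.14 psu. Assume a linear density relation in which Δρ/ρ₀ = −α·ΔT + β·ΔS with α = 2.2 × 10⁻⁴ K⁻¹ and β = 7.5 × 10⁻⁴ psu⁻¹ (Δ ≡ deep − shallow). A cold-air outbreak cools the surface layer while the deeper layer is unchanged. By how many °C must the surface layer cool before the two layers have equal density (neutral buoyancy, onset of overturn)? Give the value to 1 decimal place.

5.1 °C

Neutral buoyancy requires Δρ = 0, i.e. −α(T_deep − T_surf′) + β(S_deep − S_surf) = 0.
T_surf′ = T_deep − (β/α)·ΔS = 11.6 − (7.5 × 10⁻⁴/2.2 × 10⁻⁴)·(-0.14) = 12.077 °C.
Cooling required: 17.2 − (12.077) = 5.123 °C.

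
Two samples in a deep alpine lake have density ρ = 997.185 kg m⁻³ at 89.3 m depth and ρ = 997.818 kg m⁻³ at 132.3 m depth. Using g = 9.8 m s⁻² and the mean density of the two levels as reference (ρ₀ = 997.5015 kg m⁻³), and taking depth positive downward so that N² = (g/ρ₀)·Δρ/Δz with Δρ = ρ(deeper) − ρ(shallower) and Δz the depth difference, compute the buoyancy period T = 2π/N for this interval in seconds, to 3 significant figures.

522 s

Δρ = 997.818 − 997.185 = 0.633 kg m⁻³ over Δz = 132.3 − 89.3 = 43 m.
N² = (9.8/997.5015) × (0.633/43) = 1.4463 × 10⁻⁴ s⁻².
N = √(1.4463 × 10⁻⁴) = 0.012026 rad s⁻¹, so T = 2π/N = 522.47 s ≈ 522 s.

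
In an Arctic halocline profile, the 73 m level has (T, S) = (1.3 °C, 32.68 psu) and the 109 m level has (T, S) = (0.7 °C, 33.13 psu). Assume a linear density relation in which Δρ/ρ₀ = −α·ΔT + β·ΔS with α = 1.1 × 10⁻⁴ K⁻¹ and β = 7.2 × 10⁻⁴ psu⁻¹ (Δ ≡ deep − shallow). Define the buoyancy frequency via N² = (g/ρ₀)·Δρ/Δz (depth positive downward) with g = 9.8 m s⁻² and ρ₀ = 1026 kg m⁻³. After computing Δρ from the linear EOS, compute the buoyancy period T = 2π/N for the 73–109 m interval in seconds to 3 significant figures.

610 s

ΔT = -0.6 K, ΔS = +0.45 psu (deep − shallow).
Δρ/ρ₀ = −αΔT + βΔS = 6.60 × 10⁻⁵ + 3.24 × 10⁻⁴ = 3.90 × 10⁻⁴, so Δρ ≈ 0.4001 kg m⁻³.
N² = (g/ρ₀)·Δρ/Δz = g·(Δρ/ρ₀)/Δz = 9.8 × 3.90 × 10⁻⁴ / 36 = 1.0617 × 10⁻⁴ s⁻².
N = √(1.0617 × 10⁻⁴) = 0.010304 rad s⁻¹ → T = 2π/N = 609.78 s ≈ 610 s.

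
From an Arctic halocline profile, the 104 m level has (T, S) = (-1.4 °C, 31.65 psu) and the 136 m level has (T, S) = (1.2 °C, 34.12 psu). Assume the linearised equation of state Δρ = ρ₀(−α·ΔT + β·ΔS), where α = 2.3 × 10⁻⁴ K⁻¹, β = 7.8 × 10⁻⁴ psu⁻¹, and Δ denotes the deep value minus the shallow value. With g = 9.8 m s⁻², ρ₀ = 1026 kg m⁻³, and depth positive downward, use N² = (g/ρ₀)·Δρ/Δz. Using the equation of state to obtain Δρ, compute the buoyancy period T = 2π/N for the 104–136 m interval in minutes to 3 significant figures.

ΔT = +2.6 K, ΔS = +2.47 psu (deep − shallow).
Δρ/ρ₀ = −αΔT + βΔS = -5.98 × 10⁻⁴ + 1.9266 × 10⁻³ = 1.3286 × 10⁻³, so Δρ ≈ 1.363 kg m⁻³.
N² = (g/ρ₀)·Δρ/Δz = g·(Δρ/ρ₀)/Δz = 9.8 × 1.3286 × 10⁻³ / 32 = 4.0688 × 10⁻⁴ s⁻².
N = √(4.0688 × 10⁻⁴) = 0.020171 rad s⁻¹ → T = 2π/N = 311.50 s = 5.1917 min ≈ 5.19 min.

5.19 min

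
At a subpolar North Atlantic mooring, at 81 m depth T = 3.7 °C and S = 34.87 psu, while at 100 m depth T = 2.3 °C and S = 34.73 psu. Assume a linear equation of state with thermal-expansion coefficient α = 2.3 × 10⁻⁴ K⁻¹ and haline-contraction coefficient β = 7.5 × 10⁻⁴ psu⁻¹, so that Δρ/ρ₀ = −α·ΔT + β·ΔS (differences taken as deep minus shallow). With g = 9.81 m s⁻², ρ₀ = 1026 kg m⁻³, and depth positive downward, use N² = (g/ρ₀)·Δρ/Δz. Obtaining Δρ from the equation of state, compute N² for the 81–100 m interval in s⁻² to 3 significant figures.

1.12 × 10⁻⁴ s⁻²

ΔT = -1.4 K, ΔS = -0.14 psu (deep − shallow).
Δρ/ρ₀ = −αΔT + βΔS = 3.22 × 10⁻⁴ − 1.05 × 10⁻⁴ = 2.17 × 10⁻⁴, so Δρ ≈ 0.2226 kg m⁻³.
N² = (g/ρ₀)·Δρ/Δz = g·(Δρ/ρ₀)/Δz = 9.81 × 2.17 × 10⁻⁴ / 19 = 1.1204 × 10⁻⁴ s⁻² ≈ 1.12 × 10⁻⁴ s⁻².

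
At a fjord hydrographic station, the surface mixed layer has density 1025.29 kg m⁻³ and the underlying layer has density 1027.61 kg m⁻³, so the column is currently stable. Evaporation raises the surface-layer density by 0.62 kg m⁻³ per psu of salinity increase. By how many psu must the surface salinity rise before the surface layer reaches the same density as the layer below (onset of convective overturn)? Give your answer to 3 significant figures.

3.74 psu

Density deficit of the surface layer: 1027.61 − 1025.29 = 2.32 kg m⁻³.
Required change = 2.32 / 0.62 = 3.74 psu.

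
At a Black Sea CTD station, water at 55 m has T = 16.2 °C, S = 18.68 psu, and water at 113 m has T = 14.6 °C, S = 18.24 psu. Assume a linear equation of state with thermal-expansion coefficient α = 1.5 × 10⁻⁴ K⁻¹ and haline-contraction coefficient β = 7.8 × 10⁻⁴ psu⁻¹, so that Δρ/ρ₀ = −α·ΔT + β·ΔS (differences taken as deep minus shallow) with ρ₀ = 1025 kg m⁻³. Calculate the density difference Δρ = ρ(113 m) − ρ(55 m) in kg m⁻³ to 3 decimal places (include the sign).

-0.106 kg m⁻³

ΔT = -1.6 K, ΔS = -0.44 psu (deep − shallow).
Δρ/ρ₀ = −(1.5 × 10⁻⁴)(-1.6) + (7.8 × 10⁻⁴)(-0.44) = -1.032 × 10⁻⁴.
Δρ = 1025 × (-1.032 × 10⁻⁴) = -0.106 kg m⁻³.
Negative Δρ: lighter below, statically unstable.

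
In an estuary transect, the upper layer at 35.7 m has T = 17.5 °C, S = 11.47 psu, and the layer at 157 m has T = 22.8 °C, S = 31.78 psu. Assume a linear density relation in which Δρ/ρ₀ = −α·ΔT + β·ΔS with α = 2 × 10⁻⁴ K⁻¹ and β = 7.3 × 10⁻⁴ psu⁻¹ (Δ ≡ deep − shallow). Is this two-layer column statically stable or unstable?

stable

ΔT = 22.8 − 17.5 = +5.3 K and ΔS = 31.78 − 11.47 = +20.31 psu (deep − shallow).
−αΔT = -1.06 × 10⁻³; βΔS = 0.0148263; sum Δρ/ρ₀ = 0.0137663.
Δρ/ρ₀ > 0, so Δρ > 0: deeper water is denser → statically stable.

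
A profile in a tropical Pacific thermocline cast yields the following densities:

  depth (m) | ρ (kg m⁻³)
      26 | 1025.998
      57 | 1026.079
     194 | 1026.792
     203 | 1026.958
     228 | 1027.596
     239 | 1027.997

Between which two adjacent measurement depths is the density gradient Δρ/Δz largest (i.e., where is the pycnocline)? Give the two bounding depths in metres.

Compute the density gradient over each adjacent pair:
  26–57 m: Δρ/Δz = 0.081/31 = 2.6 × 10⁻³ kg m⁻⁴
  57–194 m: Δρ/Δz = 0.713/137 = 5.2 × 10⁻³ kg m⁻⁴
  194–203 m: Δρ/Δz = 0.166/9 = 0.018 kg m⁻⁴
  203–228 m: Δρ/Δz = 0.638/25 = 0.026 kg m⁻⁴
  228–239 m: Δρ/Δz = 0.401/11 = 0.036 kg m⁻⁴
The largest gradient is in the 228–239 m interval — the pycnocline.

228–239 m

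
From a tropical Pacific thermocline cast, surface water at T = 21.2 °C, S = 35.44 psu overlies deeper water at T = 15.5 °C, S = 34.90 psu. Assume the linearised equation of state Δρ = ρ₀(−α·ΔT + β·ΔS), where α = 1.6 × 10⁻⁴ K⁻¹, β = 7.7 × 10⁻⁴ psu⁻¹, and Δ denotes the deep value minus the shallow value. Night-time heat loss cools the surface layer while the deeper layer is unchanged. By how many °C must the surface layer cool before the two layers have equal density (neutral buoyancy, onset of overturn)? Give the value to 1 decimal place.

3.1 °C

Neutral buoyancy requires Δρ = 0, i.e. −α(T_deep − T_surf′) + β(S_deep − S_surf) = 0.
T_surf′ = T_deep − (β/α)·ΔS = 15.5 − (7.7 × 10⁻⁴/1.6 × 10⁻⁴)·(-0.54) = 18.099 °C.
Cooling required: 21.2 − (18.099) = 3.101 °C.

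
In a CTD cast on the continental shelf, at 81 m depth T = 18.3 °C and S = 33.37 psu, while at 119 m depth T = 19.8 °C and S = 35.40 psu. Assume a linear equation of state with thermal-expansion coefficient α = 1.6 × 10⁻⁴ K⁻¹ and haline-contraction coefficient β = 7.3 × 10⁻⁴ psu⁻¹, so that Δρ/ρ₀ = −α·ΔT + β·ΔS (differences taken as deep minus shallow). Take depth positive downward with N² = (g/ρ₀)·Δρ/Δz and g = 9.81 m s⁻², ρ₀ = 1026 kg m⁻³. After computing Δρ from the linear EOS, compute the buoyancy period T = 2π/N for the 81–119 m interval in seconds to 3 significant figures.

351 s

ΔT = +1.5 K, ΔS = +2.03 psu (deep − shallow).
Δρ/ρ₀ = −αΔT + βΔS = -2.40 × 10⁻⁴ + 1.4819 × 10⁻³ = 1.2419 × 10⁻³, so Δρ ≈ 1.274 kg m⁻³.
N² = (g/ρ₀)·Δρ/Δz = g·(Δρ/ρ₀)/Δz = 9.81 × 1.2419 × 10⁻³ / 38 = 3.2061 × 10⁻⁴ s⁻².
N = √(3.2061 × 10⁻⁴) = 0.017906 rad s⁻¹ → T = 2π/N = 350.90 s ≈ 351 s.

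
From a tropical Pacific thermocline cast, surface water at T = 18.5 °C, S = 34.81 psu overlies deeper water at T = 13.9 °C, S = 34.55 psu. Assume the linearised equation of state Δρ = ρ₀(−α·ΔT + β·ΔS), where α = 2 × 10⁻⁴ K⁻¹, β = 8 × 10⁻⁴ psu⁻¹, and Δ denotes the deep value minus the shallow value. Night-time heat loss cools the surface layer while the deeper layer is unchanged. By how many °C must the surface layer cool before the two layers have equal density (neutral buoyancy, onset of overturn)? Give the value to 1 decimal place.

Neutral buoyancy requires Δρ = 0, i.e. −α(T_deep − T_surf′) + β(S_deep − S_surf) = 0.
T_surf′ = T_deep − (β/α)·ΔS = 13.9 − (8 × 10⁻⁴/2 × 10⁻⁴)·(-0.26) = 14.940 °C.
Cooling required: 18.5 − (14.940) = 3.560 °C.

3.6 °C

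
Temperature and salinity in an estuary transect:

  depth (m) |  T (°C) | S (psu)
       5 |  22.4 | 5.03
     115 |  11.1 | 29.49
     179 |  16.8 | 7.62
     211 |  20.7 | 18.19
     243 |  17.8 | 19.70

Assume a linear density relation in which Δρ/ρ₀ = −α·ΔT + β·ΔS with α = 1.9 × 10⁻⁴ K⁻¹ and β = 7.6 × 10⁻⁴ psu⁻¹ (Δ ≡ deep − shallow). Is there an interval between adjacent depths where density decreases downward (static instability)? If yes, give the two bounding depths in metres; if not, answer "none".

Evaluate Δρ/ρ₀ = −αΔT + βΔS across each adjacent pair:
  5–115 m: −αΔT+βΔS = −(1.9 × 10⁻⁴)(-11.3)+(7.6 × 10⁻⁴)(+24.46) = 0.021 → stable
  115–179 m: −αΔT+βΔS = −(1.9 × 10⁻⁴)(+5.7)+(7.6 × 10⁻⁴)(-21.87) = -0.018 → UNSTABLE
  179–211 m: −αΔT+βΔS = −(1.9 × 10⁻⁴)(+3.9)+(7.6 × 10⁻⁴)(+10.57) = 7.3 × 10⁻³ → stable
  211–243 m: −αΔT+βΔS = −(1.9 × 10⁻⁴)(-2.9)+(7.6 × 10⁻⁴)(+1.51) = 1.7 × 10⁻³ → stable
The 115–179 m interval has Δρ < 0: lighter water underlies denser water.

115–179 m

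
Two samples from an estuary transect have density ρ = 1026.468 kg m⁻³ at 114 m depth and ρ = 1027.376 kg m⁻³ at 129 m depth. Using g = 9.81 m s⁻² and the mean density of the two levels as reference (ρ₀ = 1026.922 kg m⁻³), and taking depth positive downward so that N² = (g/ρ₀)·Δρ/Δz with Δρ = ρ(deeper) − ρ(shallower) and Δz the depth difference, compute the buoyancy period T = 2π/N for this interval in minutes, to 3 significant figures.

Δρ = 1027.376 − 1026.468 = 0.908 kg m⁻³ over Δz = 129 − 114 = 15 m.
N² = (9.81/1026.922) × (0.908/15) = 5.7826 × 10⁻⁴ s⁻².
N = √(5.7826 × 10⁻⁴) = 0.024047 rad s⁻¹, so T = 2π/N = 261.29 s = 4.3548 min ≈ 4.35 min.
N² > 0, so the interval is statically stable.

4.35 min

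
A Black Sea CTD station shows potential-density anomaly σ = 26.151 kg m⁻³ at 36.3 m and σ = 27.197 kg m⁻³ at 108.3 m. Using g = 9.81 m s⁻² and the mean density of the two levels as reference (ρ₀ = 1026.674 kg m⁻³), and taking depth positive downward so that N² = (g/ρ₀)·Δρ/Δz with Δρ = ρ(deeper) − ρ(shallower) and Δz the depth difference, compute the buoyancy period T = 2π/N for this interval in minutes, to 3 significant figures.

8.89 min

Δρ = 1027.197 − 1026.151 = 1.046 kg m⁻³ over Δz = 108.3 − 36.3 = 72 m.
N² = (9.81/1026.674) × (1.046/72) = 1.3881 × 10⁻⁴ s⁻².
N = √(1.3881 × 10⁻⁴) = 0.011782 rad s⁻¹, so T = 2π/N = 533.29 s = 8.8882 min ≈ 8.89 min.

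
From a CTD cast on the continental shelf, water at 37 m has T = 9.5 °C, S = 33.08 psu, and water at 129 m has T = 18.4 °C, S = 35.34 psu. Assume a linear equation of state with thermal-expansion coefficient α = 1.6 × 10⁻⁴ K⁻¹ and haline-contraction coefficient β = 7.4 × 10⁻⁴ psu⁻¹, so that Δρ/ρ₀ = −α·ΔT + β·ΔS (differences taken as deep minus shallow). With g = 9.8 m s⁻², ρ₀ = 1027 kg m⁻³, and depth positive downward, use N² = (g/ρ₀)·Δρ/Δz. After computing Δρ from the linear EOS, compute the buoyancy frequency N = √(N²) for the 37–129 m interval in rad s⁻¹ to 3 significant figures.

ΔT = +8.9 K, ΔS = +2.26 psu (deep − shallow).
Δρ/ρ₀ = −αΔT + βΔS = -1.424 × 10⁻³ + 1.6724 × 10⁻³ = 2.484 × 10⁻⁴, so Δρ ≈ 0.2551 kg m⁻³.
N² = (g/ρ₀)·Δρ/Δz = g·(Δρ/ρ₀)/Δz = 9.8 × 2.484 × 10⁻⁴ / 92 = 2.6460 × 10⁻⁵ s⁻².
N = √(2.6460 × 10⁻⁵) = 5.1439 × 10⁻³ rad s⁻¹ ≈ 5.14 × 10⁻³ rad s⁻¹.

5.14 × 10⁻³ rad s⁻¹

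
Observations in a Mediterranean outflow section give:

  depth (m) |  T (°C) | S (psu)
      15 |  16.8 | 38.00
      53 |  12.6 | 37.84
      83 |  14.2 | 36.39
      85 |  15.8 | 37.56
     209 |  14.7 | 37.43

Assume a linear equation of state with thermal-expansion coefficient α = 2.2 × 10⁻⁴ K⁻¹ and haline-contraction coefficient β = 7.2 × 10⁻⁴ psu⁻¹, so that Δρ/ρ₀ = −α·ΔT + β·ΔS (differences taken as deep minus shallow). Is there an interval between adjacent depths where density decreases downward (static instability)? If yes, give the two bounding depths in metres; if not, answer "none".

53–83 m

Evaluate Δρ/ρ₀ = −αΔT + βΔS across each adjacent pair:
  15–53 m: −αΔT+βΔS = −(2.2 × 10⁻⁴)(-4.2)+(7.2 × 10⁻⁴)(-0.16) = 8.1 × 10⁻⁴ → stable
  53–83 m: −αΔT+βΔS = −(2.2 × 10⁻⁴)(+1.6)+(7.2 × 10⁻⁴)(-1.45) = -1.4 × 10⁻³ → UNSTABLE
  83–85 m: −αΔT+βΔS = −(2.2 × 10⁻⁴)(+1.6)+(7.2 × 10⁻⁴)(+1.17) = 4.9 × 10⁻⁴ → stable
  85–209 m: −αΔT+βΔS = −(2.2 × 10⁻⁴)(-1.1)+(7.2 × 10⁻⁴)(-0.13) = 1.5 × 10⁻⁴ → stable
The 53–83 m interval has Δρ < 0: lighter water underlies denser water.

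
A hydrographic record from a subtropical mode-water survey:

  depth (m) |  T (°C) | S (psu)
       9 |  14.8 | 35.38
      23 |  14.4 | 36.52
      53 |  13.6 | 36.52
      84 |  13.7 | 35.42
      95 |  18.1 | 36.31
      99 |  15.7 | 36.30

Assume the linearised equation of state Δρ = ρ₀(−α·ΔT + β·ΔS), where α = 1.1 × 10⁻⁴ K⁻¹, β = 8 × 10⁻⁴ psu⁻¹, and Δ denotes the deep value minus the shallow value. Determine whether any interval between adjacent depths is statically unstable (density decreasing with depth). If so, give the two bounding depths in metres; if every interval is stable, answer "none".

Evaluate Δρ/ρ₀ = −αΔT + βΔS across each adjacent pair:
  9–23 m: −αΔT+βΔS = −(1.1 × 10⁻⁴)(-0.4)+(8 × 10⁻⁴)(+1.14) = 9.6 × 10⁻⁴ → stable
  23–53 m: −αΔT+βΔS = −(1.1 × 10⁻⁴)(-0.8)+(8 × 10⁻⁴)(+0.00) = 8.8 × 10⁻⁵ → stable
  53–84 m: −αΔT+βΔS = −(1.1 × 10⁻⁴)(+0.1)+(8 × 10⁻⁴)(-1.10) = -8.9 × 10⁻⁴ → UNSTABLE
  84–95 m: −αΔT+βΔS = −(1.1 × 10⁻⁴)(+4.4)+(8 × 10⁻⁴)(+0.89) = 2.3 × 10⁻⁴ → stable
  95–99 m: −αΔT+βΔS = −(1.1 × 10⁻⁴)(-2.4)+(8 × 10⁻⁴)(-0.01) = 2.6 × 10⁻⁴ → stable
The 53–84 m interval has Δρ < 0: lighter water underlies denser water.

53–84 m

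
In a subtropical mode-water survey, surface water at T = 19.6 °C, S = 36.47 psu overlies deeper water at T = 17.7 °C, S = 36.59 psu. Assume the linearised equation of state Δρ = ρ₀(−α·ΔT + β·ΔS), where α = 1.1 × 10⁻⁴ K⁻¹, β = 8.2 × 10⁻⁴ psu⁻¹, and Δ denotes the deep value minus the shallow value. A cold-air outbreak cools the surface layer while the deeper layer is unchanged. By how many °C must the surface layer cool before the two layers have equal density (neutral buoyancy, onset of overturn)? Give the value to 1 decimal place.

Neutral buoyancy requires Δρ = 0, i.e. −α(T_deep − T_surf′) + β(S_deep − S_surf) = 0.
T_surf′ = T_deep − (β/α)·ΔS = 17.7 − (8.2 × 10⁻⁴/1.1 × 10⁻⁴)·(+0.12) = 16.805 °C.
Cooling required: 19.6 − (16.805) = 2.795 °C.

2.8 °C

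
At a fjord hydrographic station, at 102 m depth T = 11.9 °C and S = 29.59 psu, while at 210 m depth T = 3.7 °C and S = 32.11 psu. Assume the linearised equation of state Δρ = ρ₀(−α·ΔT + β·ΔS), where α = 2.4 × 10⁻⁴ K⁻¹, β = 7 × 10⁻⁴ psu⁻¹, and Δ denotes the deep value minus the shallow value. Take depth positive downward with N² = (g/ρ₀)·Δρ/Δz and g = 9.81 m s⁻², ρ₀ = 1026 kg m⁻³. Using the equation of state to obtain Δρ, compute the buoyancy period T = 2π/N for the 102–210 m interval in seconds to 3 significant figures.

ΔT = -8.2 K, ΔS = +2.52 psu (deep − shallow).
Δρ/ρ₀ = −αΔT + βΔS = 1.968 × 10⁻³ + 1.764 × 10⁻³ = 3.732 × 10⁻³, so Δρ ≈ 3.829 kg m⁻³.
N² = (g/ρ₀)·Δρ/Δz = g·(Δρ/ρ₀)/Δz = 9.81 × 3.732 × 10⁻³ / 108 = 3.3899 × 10⁻⁴ s⁻².
N = √(3.3899 × 10⁻⁴) = 0.018412 rad s⁻¹ → T = 2π/N = 341.25 s ≈ 341 s.

341 s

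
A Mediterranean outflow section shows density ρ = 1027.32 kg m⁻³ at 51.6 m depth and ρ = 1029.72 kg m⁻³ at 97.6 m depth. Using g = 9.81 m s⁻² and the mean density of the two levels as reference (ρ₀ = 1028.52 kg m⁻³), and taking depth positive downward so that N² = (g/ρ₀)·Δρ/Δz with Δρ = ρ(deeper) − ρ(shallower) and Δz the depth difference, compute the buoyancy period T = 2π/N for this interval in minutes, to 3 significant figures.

4.69 min

Δρ = 1029.72 − 1027.32 = 2.40 kg m⁻³ over Δz = 97.6 − 51.6 = 46 m.
N² = (9.81/1028.52) × (2.40/46) = 4.9763 × 10⁻⁴ s⁻².
N = √(4.9763 × 10⁻⁴) = 0.022308 rad s⁻¹, so T = 2π/N = 281.66 s = 4.6943 min ≈ 4.69 min.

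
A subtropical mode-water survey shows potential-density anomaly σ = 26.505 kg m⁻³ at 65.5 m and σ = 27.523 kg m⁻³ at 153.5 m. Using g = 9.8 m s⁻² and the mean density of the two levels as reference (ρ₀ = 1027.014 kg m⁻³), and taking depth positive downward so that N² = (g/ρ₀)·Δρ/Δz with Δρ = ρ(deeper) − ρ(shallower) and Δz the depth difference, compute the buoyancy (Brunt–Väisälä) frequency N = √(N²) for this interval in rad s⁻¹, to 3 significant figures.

0.0105 rad s⁻¹

Δρ = 1027.523 − 1026.505 = 1.018 kg m⁻³ over Δz = 153.5 − 65.5 = 88 m.
N² = (9.8/1027.014) × (1.018/88) = 1.1039 × 10⁻⁴ s⁻².
N = √(1.1039 × 10⁻⁴) = 0.010507 rad s⁻¹ ≈ 0.0105 rad s⁻¹.
N² > 0, so the interval is statically stable.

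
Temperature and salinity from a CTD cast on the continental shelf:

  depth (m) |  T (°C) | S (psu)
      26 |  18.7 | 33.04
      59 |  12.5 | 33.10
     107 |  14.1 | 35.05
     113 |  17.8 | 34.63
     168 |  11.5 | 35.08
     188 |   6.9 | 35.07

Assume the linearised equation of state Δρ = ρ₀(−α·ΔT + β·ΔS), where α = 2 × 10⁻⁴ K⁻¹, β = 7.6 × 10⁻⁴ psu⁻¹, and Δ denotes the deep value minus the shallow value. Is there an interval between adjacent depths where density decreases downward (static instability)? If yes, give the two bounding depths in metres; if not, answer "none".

107–113 m

Evaluate Δρ/ρ₀ = −αΔT + βΔS across each adjacent pair:
  26–59 m: −αΔT+βΔS = −(2 × 10⁻⁴)(-6.2)+(7.6 × 10⁻⁴)(+0.06) = 1.3 × 10⁻³ → stable
  59–107 m: −αΔT+βΔS = −(2 × 10⁻⁴)(+1.6)+(7.6 × 10⁻⁴)(+1.95) = 1.2 × 10⁻³ → stable
  107–113 m: −αΔT+βΔS = −(2 × 10⁻⁴)(+3.7)+(7.6 × 10⁻⁴)(-0.42) = -1.1 × 10⁻³ → UNSTABLE
  113–168 m: −αΔT+βΔS = −(2 × 10⁻⁴)(-6.3)+(7.6 × 10⁻⁴)(+0.45) = 1.6 × 10⁻³ → stable
  168–188 m: −αΔT+βΔS = −(2 × 10⁻⁴)(-4.6)+(7.6 × 10⁻⁴)(-0.01) = 9.1 × 10⁻⁴ → stable
The 107–113 m interval has Δρ < 0: lighter water underlies denser water.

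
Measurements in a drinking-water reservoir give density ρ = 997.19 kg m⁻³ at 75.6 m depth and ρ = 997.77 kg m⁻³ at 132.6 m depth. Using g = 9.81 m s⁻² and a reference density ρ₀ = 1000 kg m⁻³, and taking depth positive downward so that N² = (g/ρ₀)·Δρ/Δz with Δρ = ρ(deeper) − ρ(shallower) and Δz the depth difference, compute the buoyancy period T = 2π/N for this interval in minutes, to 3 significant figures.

10.5 min

Δρ = 997.77 − 997.19 = 0.58 kg m⁻³ over Δz = 132.6 − 75.6 = 57 m.
N² = (9.81/1000) × (0.58/57) = 9.9821 × 10⁻⁵ s⁻².
N = √(9.9821 × 10⁻⁵) = 9.9910 × 10⁻³ rad s⁻¹, so T = 2π/N = 628.88 s = 10.481 min ≈ 10.5 min.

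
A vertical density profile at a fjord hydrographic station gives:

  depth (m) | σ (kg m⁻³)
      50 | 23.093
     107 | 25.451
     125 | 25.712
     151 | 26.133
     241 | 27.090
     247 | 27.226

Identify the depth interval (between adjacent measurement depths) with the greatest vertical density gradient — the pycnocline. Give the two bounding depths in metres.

50–107 m

Compute the density gradient over each adjacent pair:
  50–107 m: Δρ/Δz = 2.358/57 = 0.041 kg m⁻⁴
  107–125 m: Δρ/Δz = 0.261/18 = 0.015 kg m⁻⁴
  125–151 m: Δρ/Δz = 0.421/26 = 0.016 kg m⁻⁴
  151–241 m: Δρ/Δz = 0.957/90 = 0.011 kg m⁻⁴
  241–247 m: Δρ/Δz = 0.136/6 = 0.023 kg m⁻⁴
The largest gradient is in the 50–107 m interval — the pycnocline.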